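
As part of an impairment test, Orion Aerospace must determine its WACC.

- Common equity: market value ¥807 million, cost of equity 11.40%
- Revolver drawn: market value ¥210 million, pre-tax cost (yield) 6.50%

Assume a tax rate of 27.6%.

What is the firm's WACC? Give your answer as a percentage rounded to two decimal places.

10.02%

Total capital V = 807 + 210 = 1017.
Equity: weight = 807/1017 = 0.7935; cost = 11.4%.
Revolver drawn: weight = 210/1017 = 0.2065; after-tax cost = 6.5% × (1 − 27.6%) = 4.7060%.
WACC = 0.7935 × 11.4000% + 0.2065 × 4.7060% = 10.0178%.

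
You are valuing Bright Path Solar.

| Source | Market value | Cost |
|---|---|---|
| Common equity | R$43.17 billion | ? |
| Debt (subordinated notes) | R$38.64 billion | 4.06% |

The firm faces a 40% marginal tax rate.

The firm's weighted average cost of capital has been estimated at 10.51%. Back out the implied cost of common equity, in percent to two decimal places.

Total capital V = 43.17 + 38.64 = 81.81.
Equity weight = 43.17/81.81 = 0.5277.
Subordinated notes weight = 38.64/81.81 = 0.4723.
Debt contribution = 0.4723 × 4.06% × (1 − 40%) = 1.1506%.
Required equity contribution = 10.51% − 1.1506% = 9.3594%.
Re = 9.3594% / 0.5277 = 17.7368%.

17.74%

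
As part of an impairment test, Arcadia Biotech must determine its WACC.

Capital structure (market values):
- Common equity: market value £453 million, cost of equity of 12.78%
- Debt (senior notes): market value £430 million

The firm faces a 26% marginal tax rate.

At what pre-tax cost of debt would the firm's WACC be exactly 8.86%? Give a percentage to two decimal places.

Total capital V = 453 + 430 = 883.
Equity weight = 453/883 = 0.5130.
Senior notes weight = 430/883 = 0.4870.
Equity contribution = 0.5130 × 12.78% = 6.5564%.
Remaining for debt = 8.86% − 6.5564% = 2.3036%.
Rd × (1 − 26%) × 0.4870 = 2.3036%  ⇒  Rd = 6.3923%.

6.39%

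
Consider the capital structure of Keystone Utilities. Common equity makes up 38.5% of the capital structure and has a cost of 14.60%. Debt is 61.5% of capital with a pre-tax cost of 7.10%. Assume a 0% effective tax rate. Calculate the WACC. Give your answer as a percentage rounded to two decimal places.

After-tax cost of debt = 7.1% × (1 − 0%) = 7.1000%.
WACC = 0.385 × 14.6000% + 0.615 × 7.1000% = 9.9875%.

9.99%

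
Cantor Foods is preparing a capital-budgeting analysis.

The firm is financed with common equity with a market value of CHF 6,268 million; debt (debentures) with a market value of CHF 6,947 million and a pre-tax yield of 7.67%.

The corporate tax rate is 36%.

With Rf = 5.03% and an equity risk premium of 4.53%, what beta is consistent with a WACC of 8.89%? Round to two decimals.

1.83

Total capital V = 6268 + 6947 = 13215.
Equity weight = 6268/13215 = 0.4743.
Debentures weight = 6947/13215 = 0.5257.
Debt contribution = 0.5257 × 7.67% × (1 − 36%) = 2.5805%.
Required equity contribution = 8.89% − 2.5805% = 6.3095%  ⇒  Re = 13.3025%.
CAPM: 13.3025% = 5.03% + β × 4.53%  ⇒  β = 1.8262.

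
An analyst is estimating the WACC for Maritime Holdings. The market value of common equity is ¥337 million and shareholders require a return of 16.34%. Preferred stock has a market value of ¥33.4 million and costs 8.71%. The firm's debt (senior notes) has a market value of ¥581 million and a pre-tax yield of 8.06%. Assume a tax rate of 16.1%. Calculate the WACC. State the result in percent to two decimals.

Total capital V = 337 + 33.4 + 581 = 951.4.
Equity: weight = 337/951.4 = 0.3542; cost = 16.34%.
Preferred: weight = 33.4/951.4 = 0.0351; cost = 8.71%.
Senior notes: weight = 581/951.4 = 0.6107; after-tax cost = 8.06% × (1 − 16.1%) = 6.7623%.
WACC = 0.3542 × 16.3400% + 0.0351 × 8.7100% + 0.6107 × 6.7623% = 10.2233%.

10.22%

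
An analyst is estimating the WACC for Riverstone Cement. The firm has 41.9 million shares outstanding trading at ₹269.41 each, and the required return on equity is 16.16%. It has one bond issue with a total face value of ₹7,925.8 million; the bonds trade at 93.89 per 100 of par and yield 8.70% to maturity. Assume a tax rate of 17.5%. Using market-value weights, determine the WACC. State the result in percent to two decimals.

Market value of equity E = 269.41 × 41.9m = 11288.279m. Market value of debt D = 7925.8m × 93.89/100 = 7441.53362m.
Total capital V = 11288.279 + 7441.53362 = 18729.81262.
Equity: weight = 11288.279/18729.81262 = 0.6027; cost = 16.16%.
Bonds outstanding: weight = 7441.53362/18729.81262 = 0.3973; after-tax cost = 8.7% × (1 − 17.5%) = 7.1775%.
WACC = 0.6027 × 16.1600% + 0.3973 × 7.1775% = 12.5912%.

12.59%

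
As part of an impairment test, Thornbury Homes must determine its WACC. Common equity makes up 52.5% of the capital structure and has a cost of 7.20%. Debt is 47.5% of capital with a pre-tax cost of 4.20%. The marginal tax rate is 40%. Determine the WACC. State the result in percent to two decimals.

After-tax cost of debt = 4.2% × (1 − 40%) = 2.5200%.
WACC = 0.525 × 7.2000% + 0.475 × 2.5200% = 4.9770%.

4.98%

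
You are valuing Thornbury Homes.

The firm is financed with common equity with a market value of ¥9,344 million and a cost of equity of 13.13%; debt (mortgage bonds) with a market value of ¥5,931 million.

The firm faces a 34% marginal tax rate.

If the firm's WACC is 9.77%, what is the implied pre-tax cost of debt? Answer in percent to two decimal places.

Total capital V = 9344 + 5931 = 15275.
Equity weight = 9344/15275 = 0.6117.
Mortgage bonds weight = 5931/15275 = 0.3883.
Equity contribution = 0.6117 × 13.13% = 8.0319%.
Remaining for debt = 9.77% − 8.0319% = 1.7381%.
Rd × (1 − 34%) × 0.3883 = 1.7381%  ⇒  Rd = 6.7826%.

6.78%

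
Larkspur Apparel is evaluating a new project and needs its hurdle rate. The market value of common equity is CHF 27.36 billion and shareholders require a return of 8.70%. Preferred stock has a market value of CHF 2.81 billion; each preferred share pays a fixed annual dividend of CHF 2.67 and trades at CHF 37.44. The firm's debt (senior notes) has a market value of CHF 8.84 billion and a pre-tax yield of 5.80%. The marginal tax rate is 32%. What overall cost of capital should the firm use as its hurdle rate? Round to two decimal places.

7.51%

Cost of preferred: Rp = 2.67 / 37.44 = 7.1314%.
Total capital V = 27.36 + 2.81 + 8.84 = 39.01.
Equity: weight = 27.36/39.01 = 0.7014; cost = 8.7%.
Preferred: weight = 2.81/39.01 = 0.0720; cost = 7.1314%.
Senior notes: weight = 8.84/39.01 = 0.2266; after-tax cost = 5.8% × (1 − 32%) = 3.9440%.
WACC = 0.7014 × 8.7000% + 0.0720 × 7.1314% + 0.2266 × 3.9440% = 7.5093%.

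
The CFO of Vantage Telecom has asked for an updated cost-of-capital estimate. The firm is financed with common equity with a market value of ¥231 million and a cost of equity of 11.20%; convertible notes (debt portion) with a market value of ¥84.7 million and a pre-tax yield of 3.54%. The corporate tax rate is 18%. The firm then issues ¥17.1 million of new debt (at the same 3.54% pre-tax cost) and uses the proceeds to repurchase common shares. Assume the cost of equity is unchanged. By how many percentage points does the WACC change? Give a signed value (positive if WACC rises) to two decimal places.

-0.45 pp

Current WACC:
Total capital V = 231 + 84.7 = 315.7.
Equity: weight = 231/315.7 = 0.7317; cost = 11.2%.
Convertible notes (debt portion): weight = 84.7/315.7 = 0.2683; after-tax cost = 3.54% × (1 − 18%) = 2.9028%.
WACC = 0.7317 × 11.2000% + 0.2683 × 2.9028% = 8.9739%.
After the change:
Total capital V = 213.9 + 101.8 = 315.7.
Equity: weight = 213.9/315.7 = 0.6775; cost = 11.2%.
Convertible notes (debt portion): weight = 101.8/315.7 = 0.3225; after-tax cost = 3.54% × (1 − 18%) = 2.9028%.
WACC = 0.6775 × 11.2000% + 0.3225 × 2.9028% = 8.5245%.
Change in WACC = 8.5245% − 8.9739% = -0.4494 pp.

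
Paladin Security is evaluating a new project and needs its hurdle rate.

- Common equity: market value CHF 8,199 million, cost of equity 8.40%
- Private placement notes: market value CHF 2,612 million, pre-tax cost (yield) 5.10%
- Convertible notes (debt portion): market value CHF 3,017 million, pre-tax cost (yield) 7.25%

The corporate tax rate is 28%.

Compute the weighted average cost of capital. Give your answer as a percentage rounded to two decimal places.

Total capital V = 8199 + 2612 + 3017 = 13828.
Equity: weight = 8199/13828 = 0.5929; cost = 8.4%.
Private placement notes: weight = 2612/13828 = 0.1889; after-tax cost = 5.1% × (1 − 28%) = 3.6720%.
Convertible notes (debt portion): weight = 3017/13828 = 0.2182; after-tax cost = 7.25% × (1 − 28%) = 5.2200%.
WACC = 0.5929 × 8.4000% + 0.1889 × 3.6720% + 0.2182 × 5.2200% = 6.8131%.

6.81%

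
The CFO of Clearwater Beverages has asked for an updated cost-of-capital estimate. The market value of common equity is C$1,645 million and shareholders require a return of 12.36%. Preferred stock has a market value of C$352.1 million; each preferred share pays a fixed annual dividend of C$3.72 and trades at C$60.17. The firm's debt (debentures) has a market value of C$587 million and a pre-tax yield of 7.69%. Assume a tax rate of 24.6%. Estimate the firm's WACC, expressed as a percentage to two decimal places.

Cost of preferred: Rp = 3.72 / 60.17 = 6.1825%.
Total capital V = 1645 + 352.1 + 587 = 2584.1.
Equity: weight = 1645/2584.1 = 0.6366; cost = 12.36%.
Preferred: weight = 352.1/2584.1 = 0.1363; cost = 6.1825%.
Debentures: weight = 587/2584.1 = 0.2272; after-tax cost = 7.69% × (1 − 24.6%) = 5.7983%.
WACC = 0.6366 × 12.3600% + 0.1363 × 6.1825% + 0.2272 × 5.7983% = 10.0277%.

10.03%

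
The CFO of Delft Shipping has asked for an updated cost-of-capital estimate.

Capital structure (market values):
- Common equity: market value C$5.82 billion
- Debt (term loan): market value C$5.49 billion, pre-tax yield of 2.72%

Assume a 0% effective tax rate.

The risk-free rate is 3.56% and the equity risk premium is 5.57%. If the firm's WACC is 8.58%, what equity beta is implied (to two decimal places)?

1.89

Total capital V = 5.82 + 5.49 = 11.31.
Equity weight = 5.82/11.31 = 0.5146.
Term loan weight = 5.49/11.31 = 0.4854.
Debt contribution = 0.4854 × 2.72% × (1 − 0%) = 1.3203%.
Required equity contribution = 8.58% − 1.3203% = 7.2597%  ⇒  Re = 14.1077%.
CAPM: 14.1077% = 3.56% + β × 5.57%  ⇒  β = 1.8937.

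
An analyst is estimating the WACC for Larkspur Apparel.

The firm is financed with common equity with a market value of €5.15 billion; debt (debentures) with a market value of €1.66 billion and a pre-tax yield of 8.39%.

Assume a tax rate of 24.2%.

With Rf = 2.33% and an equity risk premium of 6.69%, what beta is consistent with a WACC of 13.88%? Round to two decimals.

2.09

Total capital V = 5.15 + 1.66 = 6.81.
Equity weight = 5.15/6.81 = 0.7562.
Debentures weight = 1.66/6.81 = 0.2438.
Debt contribution = 0.2438 × 8.39% × (1 − 24.2%) = 1.5502%.
Required equity contribution = 13.88% − 1.5502% = 12.3298%  ⇒  Re = 16.3040%.
CAPM: 16.3040% = 2.33% + β × 6.69%  ⇒  β = 2.0888.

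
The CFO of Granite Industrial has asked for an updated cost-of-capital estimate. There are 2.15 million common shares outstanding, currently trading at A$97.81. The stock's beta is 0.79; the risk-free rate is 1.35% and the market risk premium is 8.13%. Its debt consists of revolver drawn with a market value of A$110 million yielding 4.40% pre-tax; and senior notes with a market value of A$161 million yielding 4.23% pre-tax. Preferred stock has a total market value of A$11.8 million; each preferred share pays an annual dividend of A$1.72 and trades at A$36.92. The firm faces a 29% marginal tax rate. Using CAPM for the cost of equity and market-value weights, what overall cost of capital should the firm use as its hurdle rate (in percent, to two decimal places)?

Cost of equity via CAPM: Re = 1.35% + 0.79 × 8.13% = 7.7727%.
Cost of preferred: Rp = 1.72 / 36.92 = 4.6587%.
Market value of equity E = 97.81 × 2.15m = 210.2915m.
Total capital V = 210.2915 + 11.8 + 110 + 161 = 493.0915.
Equity: weight = 210.2915/493.0915 = 0.4265; cost = 7.7727%.
Preferred: weight = 11.8/493.0915 = 0.0239; cost = 4.6587%.
Revolver drawn: weight = 110/493.0915 = 0.2231; after-tax cost = 4.4% × (1 − 29%) = 3.1240%.
Senior notes: weight = 161/493.0915 = 0.3265; after-tax cost = 4.23% × (1 − 29%) = 3.0033%.
WACC = 0.4265 × 7.7727% + 0.0239 × 4.6587% + 0.2231 × 3.1240% + 0.3265 × 3.0033% = 5.1039%.

5.10%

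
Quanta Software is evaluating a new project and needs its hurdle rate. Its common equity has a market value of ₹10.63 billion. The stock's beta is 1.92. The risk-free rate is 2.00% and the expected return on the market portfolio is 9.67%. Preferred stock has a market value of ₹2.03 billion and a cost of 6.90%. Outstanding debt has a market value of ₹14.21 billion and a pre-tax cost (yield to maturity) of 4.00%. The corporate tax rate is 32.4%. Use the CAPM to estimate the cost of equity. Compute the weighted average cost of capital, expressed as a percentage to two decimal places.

Market risk premium = 9.67% − 2.0% = 7.67%.
Cost of equity via CAPM: Re = 2.0% + 1.92 × 7.67% = 16.7264%.
Total capital V = 10.63 + 2.03 + 14.21 = 26.87.
Equity: weight = 10.63/26.87 = 0.3956; cost = 16.7264%.
Preferred: weight = 2.03/26.87 = 0.0755; cost = 6.9%.
Debt: weight = 14.21/26.87 = 0.5288; after-tax cost = 4% × (1 − 32.4%) = 2.7040%.
WACC = 0.3956 × 16.7264% + 0.0755 × 6.9000% + 0.5288 × 2.7040% = 8.5684%.

8.57%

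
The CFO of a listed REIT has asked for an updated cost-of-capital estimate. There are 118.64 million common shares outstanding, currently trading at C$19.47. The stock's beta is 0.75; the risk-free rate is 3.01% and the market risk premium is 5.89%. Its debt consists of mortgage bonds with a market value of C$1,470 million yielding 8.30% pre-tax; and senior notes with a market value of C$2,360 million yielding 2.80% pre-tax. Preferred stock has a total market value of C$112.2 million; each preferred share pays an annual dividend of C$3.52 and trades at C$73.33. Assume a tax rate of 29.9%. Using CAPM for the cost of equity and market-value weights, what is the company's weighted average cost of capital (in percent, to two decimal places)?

Cost of equity via CAPM: Re = 3.01% + 0.75 × 5.89% = 7.4275%.
Cost of preferred: Rp = 3.52 / 73.33 = 4.8002%.
Market value of equity E = 19.47 × 118.64m = 2309.9208m.
Total capital V = 2309.9208 + 112.2 + 1470 + 2360 = 6252.1208.
Equity: weight = 2309.9208/6252.1208 = 0.3695; cost = 7.4275%.
Preferred: weight = 112.2/6252.1208 = 0.0179; cost = 4.8002%.
Mortgage bonds: weight = 1470/6252.1208 = 0.2351; after-tax cost = 8.3% × (1 − 29.9%) = 5.8183%.
Senior notes: weight = 2360/6252.1208 = 0.3775; after-tax cost = 2.8% × (1 − 29.9%) = 1.9628%.
WACC = 0.3695 × 7.4275% + 0.0179 × 4.8002% + 0.2351 × 5.8183% + 0.3775 × 1.9628% = 4.9392%.

4.94%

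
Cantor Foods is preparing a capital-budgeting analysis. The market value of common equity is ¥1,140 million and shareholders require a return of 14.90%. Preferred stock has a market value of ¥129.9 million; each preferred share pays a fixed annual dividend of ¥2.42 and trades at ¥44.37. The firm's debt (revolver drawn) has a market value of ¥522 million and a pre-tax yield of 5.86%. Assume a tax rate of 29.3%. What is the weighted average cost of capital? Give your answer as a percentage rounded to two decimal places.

11.08%

Cost of preferred: Rp = 2.42 / 44.37 = 5.4541%.
Total capital V = 1140 + 129.9 + 522 = 1791.9.
Equity: weight = 1140/1791.9 = 0.6362; cost = 14.9%.
Preferred: weight = 129.9/1791.9 = 0.0725; cost = 5.4541%.
Revolver drawn: weight = 522/1791.9 = 0.2913; after-tax cost = 5.86% × (1 − 29.3%) = 4.1430%.
WACC = 0.6362 × 14.9000% + 0.0725 × 5.4541% + 0.2913 × 4.1430% = 11.0816%.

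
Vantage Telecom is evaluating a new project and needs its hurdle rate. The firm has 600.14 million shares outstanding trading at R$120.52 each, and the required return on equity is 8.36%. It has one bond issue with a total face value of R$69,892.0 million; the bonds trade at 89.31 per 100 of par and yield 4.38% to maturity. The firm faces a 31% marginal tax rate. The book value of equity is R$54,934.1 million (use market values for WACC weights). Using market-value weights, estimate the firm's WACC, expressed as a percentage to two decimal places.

Market value of equity E = 120.52 × 600.14m = 72328.8728m. Market value of debt D = 69892m × 89.31/100 = 62420.5452m.
Total capital V = 72328.8728 + 62420.5452 = 134749.418.
Equity: weight = 72328.8728/134749.418 = 0.5368; cost = 8.36%.
Bonds outstanding: weight = 62420.5452/134749.418 = 0.4632; after-tax cost = 4.38% × (1 − 31%) = 3.0222%.
WACC = 0.5368 × 8.3600% + 0.4632 × 3.0222% = 5.8873%.

5.89%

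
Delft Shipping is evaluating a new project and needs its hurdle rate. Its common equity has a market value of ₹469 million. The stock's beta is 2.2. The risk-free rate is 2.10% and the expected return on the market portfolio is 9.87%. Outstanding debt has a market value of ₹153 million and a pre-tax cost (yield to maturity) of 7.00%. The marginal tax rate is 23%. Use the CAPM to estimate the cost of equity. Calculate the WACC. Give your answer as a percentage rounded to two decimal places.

15.80%

Market risk premium = 9.87% − 2.1% = 7.77%.
Cost of equity via CAPM: Re = 2.1% + 2.2 × 7.77% = 19.1940%.
Total capital V = 469 + 153 = 622.
Equity: weight = 469/622 = 0.7540; cost = 19.194%.
Debt: weight = 153/622 = 0.2460; after-tax cost = 7% × (1 − 23%) = 5.3900%.
WACC = 0.7540 × 19.1940% + 0.2460 × 5.3900% = 15.7985%.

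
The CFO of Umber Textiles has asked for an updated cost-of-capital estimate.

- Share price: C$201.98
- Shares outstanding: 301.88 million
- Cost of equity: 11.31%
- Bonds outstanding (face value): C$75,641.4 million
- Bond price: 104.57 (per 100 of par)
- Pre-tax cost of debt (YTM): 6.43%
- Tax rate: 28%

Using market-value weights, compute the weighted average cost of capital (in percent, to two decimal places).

Market value of equity E = 201.98 × 301.88m = 60973.7224m. Market value of debt D = 75641.4m × 104.57/100 = 79098.21198m.
Total capital V = 60973.7224 + 79098.21198 = 140071.93438.
Equity: weight = 60973.7224/140071.93438 = 0.4353; cost = 11.31%.
Bonds outstanding: weight = 79098.21198/140071.93438 = 0.5647; after-tax cost = 6.43% × (1 − 28%) = 4.6296%.
WACC = 0.4353 × 11.3100% + 0.5647 × 4.6296% = 7.5376%.

7.54%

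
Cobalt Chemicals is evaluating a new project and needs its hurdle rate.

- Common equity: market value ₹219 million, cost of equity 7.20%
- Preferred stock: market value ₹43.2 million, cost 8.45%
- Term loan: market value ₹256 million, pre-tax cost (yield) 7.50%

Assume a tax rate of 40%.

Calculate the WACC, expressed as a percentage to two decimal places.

5.97%

Total capital V = 219 + 43.2 + 256 = 518.2.
Equity: weight = 219/518.2 = 0.4226; cost = 7.2%.
Preferred: weight = 43.2/518.2 = 0.0834; cost = 8.45%.
Term loan: weight = 256/518.2 = 0.4940; after-tax cost = 7.5% × (1 − 40%) = 4.5000%.
WACC = 0.4226 × 7.2000% + 0.0834 × 8.4500% + 0.4940 × 4.5000% = 5.9704%.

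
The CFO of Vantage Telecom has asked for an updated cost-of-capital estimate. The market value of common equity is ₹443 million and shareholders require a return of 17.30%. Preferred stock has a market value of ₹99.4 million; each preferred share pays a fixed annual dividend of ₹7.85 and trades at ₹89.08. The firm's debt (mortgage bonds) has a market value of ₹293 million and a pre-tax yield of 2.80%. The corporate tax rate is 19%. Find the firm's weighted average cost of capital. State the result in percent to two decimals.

11.02%

Cost of preferred: Rp = 7.85 / 89.08 = 8.8123%.
Total capital V = 443 + 99.4 + 293 = 835.4.
Equity: weight = 443/835.4 = 0.5303; cost = 17.3%.
Preferred: weight = 99.4/835.4 = 0.1190; cost = 8.8123%.
Mortgage bonds: weight = 293/835.4 = 0.3507; after-tax cost = 2.8% × (1 − 19%) = 2.2680%.
WACC = 0.5303 × 17.3000% + 0.1190 × 8.8123% + 0.3507 × 2.2680% = 11.0179%.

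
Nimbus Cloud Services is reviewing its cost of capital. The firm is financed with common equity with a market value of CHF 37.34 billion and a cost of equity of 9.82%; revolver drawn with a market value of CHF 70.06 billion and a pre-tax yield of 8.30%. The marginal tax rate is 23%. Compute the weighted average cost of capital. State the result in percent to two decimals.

7.58%

Total capital V = 37.34 + 70.06 = 107.4.
Equity: weight = 37.34/107.4 = 0.3477; cost = 9.82%.
Revolver drawn: weight = 70.06/107.4 = 0.6523; after-tax cost = 8.3% × (1 − 23%) = 6.3910%.
WACC = 0.3477 × 9.8200% + 0.6523 × 6.3910% = 7.5832%.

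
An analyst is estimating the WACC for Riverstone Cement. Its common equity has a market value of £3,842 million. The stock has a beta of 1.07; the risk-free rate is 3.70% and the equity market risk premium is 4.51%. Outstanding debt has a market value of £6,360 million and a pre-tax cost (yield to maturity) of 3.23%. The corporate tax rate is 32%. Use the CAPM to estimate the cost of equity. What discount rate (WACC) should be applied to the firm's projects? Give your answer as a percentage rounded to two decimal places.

4.58%

Cost of equity via CAPM: Re = 3.7% + 1.07 × 4.51% = 8.5257%.
Total capital V = 3842 + 6360 = 10202.
Equity: weight = 3842/10202 = 0.3766; cost = 8.5257%.
Debt: weight = 6360/10202 = 0.6234; after-tax cost = 3.23% × (1 − 32%) = 2.1964%.
WACC = 0.3766 × 8.5257% + 0.6234 × 2.1964% = 4.5800%.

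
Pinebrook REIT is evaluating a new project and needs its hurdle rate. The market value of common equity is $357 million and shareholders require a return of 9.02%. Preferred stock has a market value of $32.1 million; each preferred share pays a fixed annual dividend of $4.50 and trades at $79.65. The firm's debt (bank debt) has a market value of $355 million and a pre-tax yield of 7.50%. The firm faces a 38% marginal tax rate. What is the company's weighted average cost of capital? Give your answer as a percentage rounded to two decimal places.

Cost of preferred: Rp = 4.5 / 79.65 = 5.6497%.
Total capital V = 357 + 32.1 + 355 = 744.1.
Equity: weight = 357/744.1 = 0.4798; cost = 9.02%.
Preferred: weight = 32.1/744.1 = 0.0431; cost = 5.6497%.
Bank debt: weight = 355/744.1 = 0.4771; after-tax cost = 7.5% × (1 − 38%) = 4.6500%.
WACC = 0.4798 × 9.0200% + 0.0431 × 5.6497% + 0.4771 × 4.6500% = 6.7897%.

6.79%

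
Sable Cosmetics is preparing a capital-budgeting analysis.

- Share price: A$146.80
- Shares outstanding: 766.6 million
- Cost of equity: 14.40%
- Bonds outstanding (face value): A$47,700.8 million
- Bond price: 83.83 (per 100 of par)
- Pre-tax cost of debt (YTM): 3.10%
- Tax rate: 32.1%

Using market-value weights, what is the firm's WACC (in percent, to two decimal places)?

11.18%

Market value of equity E = 146.8 × 766.6m = 112536.88m. Market value of debt D = 47700.8m × 83.83/100 = 39987.58064m.
Total capital V = 112536.88 + 39987.58064 = 152524.46064.
Equity: weight = 112536.88/152524.46064 = 0.7378; cost = 14.4%.
Bonds outstanding: weight = 39987.58064/152524.46064 = 0.2622; after-tax cost = 3.1% × (1 − 32.1%) = 2.1049%.
WACC = 0.7378 × 14.4000% + 0.2622 × 2.1049% = 11.1766%.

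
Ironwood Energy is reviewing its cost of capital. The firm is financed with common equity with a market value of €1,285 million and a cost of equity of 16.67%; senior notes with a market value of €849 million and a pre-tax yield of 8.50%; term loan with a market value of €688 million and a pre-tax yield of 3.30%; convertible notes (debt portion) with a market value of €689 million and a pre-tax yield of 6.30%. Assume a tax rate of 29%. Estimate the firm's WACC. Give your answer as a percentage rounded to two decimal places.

8.90%

Total capital V = 1285 + 849 + 688 + 689 = 3511.
Equity: weight = 1285/3511 = 0.3660; cost = 16.67%.
Senior notes: weight = 849/3511 = 0.2418; after-tax cost = 8.5% × (1 − 29%) = 6.0350%.
Term loan: weight = 688/3511 = 0.1960; after-tax cost = 3.3% × (1 − 29%) = 2.3430%.
Convertible notes (debt portion): weight = 689/3511 = 0.1962; after-tax cost = 6.3% × (1 − 29%) = 4.4730%.
WACC = 0.3660 × 16.6700% + 0.2418 × 6.0350% + 0.1960 × 2.3430% + 0.1962 × 4.4730% = 8.8973%.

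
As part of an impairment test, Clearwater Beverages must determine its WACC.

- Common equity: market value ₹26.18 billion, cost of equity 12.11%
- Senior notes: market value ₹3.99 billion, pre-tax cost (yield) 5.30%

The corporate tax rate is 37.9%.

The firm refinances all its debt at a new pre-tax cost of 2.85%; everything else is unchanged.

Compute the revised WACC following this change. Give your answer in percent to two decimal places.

After the change:
Total capital V = 26.18 + 3.99 = 30.17.
Equity: weight = 26.18/30.17 = 0.8677; cost = 12.11%.
Senior notes: weight = 3.99/30.17 = 0.1323; after-tax cost = 2.85% × (1 − 37.9%) = 1.7699%.
WACC = 0.8677 × 12.1100% + 0.1323 × 1.7699% = 10.7425%.

10.74%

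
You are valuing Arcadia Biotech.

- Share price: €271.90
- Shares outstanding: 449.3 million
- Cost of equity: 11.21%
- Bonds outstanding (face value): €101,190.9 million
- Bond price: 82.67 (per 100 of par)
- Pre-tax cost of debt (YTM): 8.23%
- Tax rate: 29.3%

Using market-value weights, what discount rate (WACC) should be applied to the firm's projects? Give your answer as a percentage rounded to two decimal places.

9.02%

Market value of equity E = 271.9 × 449.3m = 122164.67m. Market value of debt D = 101190.9m × 82.67/100 = 83654.51703m.
Total capital V = 122164.67 + 83654.51703 = 205819.18703.
Equity: weight = 122164.67/205819.18703 = 0.5936; cost = 11.21%.
Bonds outstanding: weight = 83654.51703/205819.18703 = 0.4064; after-tax cost = 8.23% × (1 − 29.3%) = 5.8186%.
WACC = 0.5936 × 11.2100% + 0.4064 × 5.8186% = 9.0187%.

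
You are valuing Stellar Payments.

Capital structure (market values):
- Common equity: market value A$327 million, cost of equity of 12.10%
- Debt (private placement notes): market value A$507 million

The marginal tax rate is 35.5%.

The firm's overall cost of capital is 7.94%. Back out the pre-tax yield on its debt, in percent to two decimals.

8.15%

Total capital V = 327 + 507 = 834.
Equity weight = 327/834 = 0.3921.
Private placement notes weight = 507/834 = 0.6079.
Equity contribution = 0.3921 × 12.1% = 4.7442%.
Remaining for debt = 7.94% − 4.7442% = 3.1958%.
Rd × (1 − 35.5%) × 0.6079 = 3.1958%  ⇒  Rd = 8.1503%.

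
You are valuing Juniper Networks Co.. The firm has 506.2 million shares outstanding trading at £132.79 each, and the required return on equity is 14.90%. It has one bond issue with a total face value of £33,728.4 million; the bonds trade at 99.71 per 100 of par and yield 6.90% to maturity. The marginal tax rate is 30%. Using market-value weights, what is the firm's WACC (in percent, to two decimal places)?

11.54%

Market value of equity E = 132.79 × 506.2m = 67218.298m. Market value of debt D = 33728.4m × 99.71/100 = 33630.58764m.
Total capital V = 67218.298 + 33630.58764 = 100848.88564.
Equity: weight = 67218.298/100848.88564 = 0.6665; cost = 14.9%.
Bonds outstanding: weight = 33630.58764/100848.88564 = 0.3335; after-tax cost = 6.9% × (1 − 30%) = 4.8300%.
WACC = 0.6665 × 14.9000% + 0.3335 × 4.8300% = 11.5419%.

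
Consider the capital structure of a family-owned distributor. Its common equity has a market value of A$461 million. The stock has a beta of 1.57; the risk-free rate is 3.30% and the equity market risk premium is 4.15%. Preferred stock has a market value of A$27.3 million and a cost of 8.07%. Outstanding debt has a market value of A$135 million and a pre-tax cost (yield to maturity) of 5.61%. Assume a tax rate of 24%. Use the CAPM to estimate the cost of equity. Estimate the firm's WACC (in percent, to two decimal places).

8.54%

Cost of equity via CAPM: Re = 3.3% + 1.57 × 4.15% = 9.8155%.
Total capital V = 461 + 27.3 + 135 = 623.3.
Equity: weight = 461/623.3 = 0.7396; cost = 9.8155%.
Preferred: weight = 27.3/623.3 = 0.0438; cost = 8.07%.
Debt: weight = 135/623.3 = 0.2166; after-tax cost = 5.61% × (1 − 24%) = 4.2636%.
WACC = 0.7396 × 9.8155% + 0.0438 × 8.0700% + 0.2166 × 4.2636% = 8.5366%.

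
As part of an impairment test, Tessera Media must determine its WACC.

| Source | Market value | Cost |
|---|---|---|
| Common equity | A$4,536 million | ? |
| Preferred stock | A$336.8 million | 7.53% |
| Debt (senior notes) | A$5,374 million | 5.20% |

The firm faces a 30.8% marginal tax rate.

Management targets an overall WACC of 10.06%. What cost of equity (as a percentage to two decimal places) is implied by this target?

17.90%

Total capital V = 4536 + 336.8 + 5374 = 10246.8.
Equity weight = 4536/10246.8 = 0.4427.
Preferred weight = 336.8/10246.8 = 0.0329.
Senior notes weight = 5374/10246.8 = 0.5245.
Debt contribution = 0.5245 × 5.2% × (1 − 30.8%) = 1.8872%.
Preferred contribution = 0.0329 × 7.53% = 0.2475%.
Required equity contribution = 10.06% − 2.1347% = 7.9253%.
Re = 7.9253% / 0.4427 = 17.9032%.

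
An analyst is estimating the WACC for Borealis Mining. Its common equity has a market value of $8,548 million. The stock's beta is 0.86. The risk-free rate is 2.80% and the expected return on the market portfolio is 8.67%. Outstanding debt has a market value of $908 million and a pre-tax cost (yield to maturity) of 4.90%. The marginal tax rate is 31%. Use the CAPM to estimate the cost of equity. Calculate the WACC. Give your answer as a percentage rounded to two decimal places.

Market risk premium = 8.67% − 2.8% = 5.87%.
Cost of equity via CAPM: Re = 2.8% + 0.86 × 5.87% = 7.8482%.
Total capital V = 8548 + 908 = 9456.
Equity: weight = 8548/9456 = 0.9040; cost = 7.8482%.
Debt: weight = 908/9456 = 0.0960; after-tax cost = 4.9% × (1 − 31%) = 3.3810%.
WACC = 0.9040 × 7.8482% + 0.0960 × 3.3810% = 7.4192%.

7.42%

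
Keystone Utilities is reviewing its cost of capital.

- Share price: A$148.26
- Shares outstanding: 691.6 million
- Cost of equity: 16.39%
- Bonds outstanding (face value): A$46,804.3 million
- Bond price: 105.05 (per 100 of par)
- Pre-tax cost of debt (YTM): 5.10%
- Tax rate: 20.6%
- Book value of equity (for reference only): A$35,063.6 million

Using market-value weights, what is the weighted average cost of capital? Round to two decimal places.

Market value of equity E = 148.26 × 691.6m = 102536.616m. Market value of debt D = 46804.3m × 105.05/100 = 49167.91715m.
Total capital V = 102536.616 + 49167.91715 = 151704.53315.
Equity: weight = 102536.616/151704.53315 = 0.6759; cost = 16.39%.
Bonds outstanding: weight = 49167.91715/151704.53315 = 0.3241; after-tax cost = 5.1% × (1 − 20.6%) = 4.0494%.
WACC = 0.6759 × 16.3900% + 0.3241 × 4.0494% = 12.3904%.

12.39%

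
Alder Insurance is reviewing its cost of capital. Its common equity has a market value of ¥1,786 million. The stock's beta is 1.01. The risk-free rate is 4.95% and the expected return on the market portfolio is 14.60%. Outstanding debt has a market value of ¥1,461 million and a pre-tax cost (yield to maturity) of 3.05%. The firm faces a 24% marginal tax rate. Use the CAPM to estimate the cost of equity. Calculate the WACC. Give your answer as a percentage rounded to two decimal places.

9.13%

Market risk premium = 14.6% − 4.95% = 9.65%.
Cost of equity via CAPM: Re = 4.95% + 1.01 × 9.65% = 14.6965%.
Total capital V = 1786 + 1461 = 3247.
Equity: weight = 1786/3247 = 0.5500; cost = 14.6965%.
Debt: weight = 1461/3247 = 0.4500; after-tax cost = 3.05% × (1 − 24%) = 2.3180%.
WACC = 0.5500 × 14.6965% + 0.4500 × 2.3180% = 9.1267%.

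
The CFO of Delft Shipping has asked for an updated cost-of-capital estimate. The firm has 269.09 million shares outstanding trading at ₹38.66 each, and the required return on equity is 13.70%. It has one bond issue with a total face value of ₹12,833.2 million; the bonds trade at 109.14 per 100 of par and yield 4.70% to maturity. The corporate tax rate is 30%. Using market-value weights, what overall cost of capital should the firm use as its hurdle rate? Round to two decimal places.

Market value of equity E = 38.66 × 269.09m = 10403.0194m. Market value of debt D = 12833.2m × 109.14/100 = 14006.15448m.
Total capital V = 10403.0194 + 14006.15448 = 24409.17388.
Equity: weight = 10403.0194/24409.17388 = 0.4262; cost = 13.7%.
Bonds outstanding: weight = 14006.15448/24409.17388 = 0.5738; after-tax cost = 4.7% × (1 − 30%) = 3.2900%.
WACC = 0.4262 × 13.7000% + 0.5738 × 3.2900% = 7.7267%.

7.73%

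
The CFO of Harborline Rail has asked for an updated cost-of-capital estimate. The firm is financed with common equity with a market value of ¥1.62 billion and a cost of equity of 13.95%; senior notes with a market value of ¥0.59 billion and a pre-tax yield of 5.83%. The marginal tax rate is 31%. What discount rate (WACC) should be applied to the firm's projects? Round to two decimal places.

Total capital V = 1.62 + 0.59 = 2.21.
Equity: weight = 1.62/2.21 = 0.7330; cost = 13.95%.
Senior notes: weight = 0.59/2.21 = 0.2670; after-tax cost = 5.83% × (1 − 31%) = 4.0227%.
WACC = 0.7330 × 13.9500% + 0.2670 × 4.0227% = 11.2997%.

11.30%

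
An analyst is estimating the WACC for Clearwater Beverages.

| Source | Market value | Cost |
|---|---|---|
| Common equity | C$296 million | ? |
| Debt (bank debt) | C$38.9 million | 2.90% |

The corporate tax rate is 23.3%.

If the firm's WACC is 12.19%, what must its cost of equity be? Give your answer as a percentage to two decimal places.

Total capital V = 296 + 38.9 = 334.9.
Equity weight = 296/334.9 = 0.8838.
Bank debt weight = 38.9/334.9 = 0.1162.
Debt contribution = 0.1162 × 2.9% × (1 − 23.3%) = 0.2584%.
Required equity contribution = 12.19% − 0.2584% = 11.9316%.
Re = 11.9316% / 0.8838 = 13.4997%.

13.50%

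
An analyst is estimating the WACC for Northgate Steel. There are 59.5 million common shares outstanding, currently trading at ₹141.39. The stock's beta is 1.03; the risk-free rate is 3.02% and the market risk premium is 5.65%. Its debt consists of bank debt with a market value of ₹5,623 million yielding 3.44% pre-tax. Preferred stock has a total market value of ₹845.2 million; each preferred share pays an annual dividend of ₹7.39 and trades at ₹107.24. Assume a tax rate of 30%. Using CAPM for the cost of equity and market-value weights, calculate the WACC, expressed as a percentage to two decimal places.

Cost of equity via CAPM: Re = 3.02% + 1.03 × 5.65% = 8.8395%.
Cost of preferred: Rp = 7.39 / 107.24 = 6.8911%.
Market value of equity E = 141.39 × 59.5m = 8412.705m.
Total capital V = 8412.705 + 845.2 + 5623 = 14880.905.
Equity: weight = 8412.705/14880.905 = 0.5653; cost = 8.8395%.
Preferred: weight = 845.2/14880.905 = 0.0568; cost = 6.8911%.
Bank debt: weight = 5623/14880.905 = 0.3779; after-tax cost = 3.44% × (1 − 30%) = 2.4080%.
WACC = 0.5653 × 8.8395% + 0.0568 × 6.8911% + 0.3779 × 2.4080% = 6.2986%.

6.30%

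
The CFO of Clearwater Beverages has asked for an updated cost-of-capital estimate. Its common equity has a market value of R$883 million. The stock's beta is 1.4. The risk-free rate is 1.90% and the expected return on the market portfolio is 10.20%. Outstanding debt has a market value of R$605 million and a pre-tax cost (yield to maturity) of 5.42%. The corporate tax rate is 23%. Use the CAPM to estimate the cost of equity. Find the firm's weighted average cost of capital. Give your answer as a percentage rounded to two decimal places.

Market risk premium = 10.2% − 1.9% = 8.3%.
Cost of equity via CAPM: Re = 1.9% + 1.4 × 8.3% = 13.5200%.
Total capital V = 883 + 605 = 1488.
Equity: weight = 883/1488 = 0.5934; cost = 13.52%.
Debt: weight = 605/1488 = 0.4066; after-tax cost = 5.42% × (1 − 23%) = 4.1734%.
WACC = 0.5934 × 13.5200% + 0.4066 × 4.1734% = 9.7198%.

9.72%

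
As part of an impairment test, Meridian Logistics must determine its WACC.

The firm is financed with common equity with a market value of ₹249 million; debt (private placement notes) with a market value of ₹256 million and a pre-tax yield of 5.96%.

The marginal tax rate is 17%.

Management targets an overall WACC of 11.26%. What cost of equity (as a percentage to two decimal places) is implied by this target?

Total capital V = 249 + 256 = 505.
Equity weight = 249/505 = 0.4931.
Private placement notes weight = 256/505 = 0.5069.
Debt contribution = 0.5069 × 5.96% × (1 − 17%) = 2.5077%.
Required equity contribution = 11.26% − 2.5077% = 8.7523%.
Re = 8.7523% / 0.4931 = 17.7507%.

17.75%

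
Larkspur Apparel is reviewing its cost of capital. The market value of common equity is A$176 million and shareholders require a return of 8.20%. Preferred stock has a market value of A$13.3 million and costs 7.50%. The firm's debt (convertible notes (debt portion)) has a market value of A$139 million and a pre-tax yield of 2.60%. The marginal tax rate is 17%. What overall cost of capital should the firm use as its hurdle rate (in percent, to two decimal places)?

Total capital V = 176 + 13.3 + 139 = 328.3.
Equity: weight = 176/328.3 = 0.5361; cost = 8.2%.
Preferred: weight = 13.3/328.3 = 0.0405; cost = 7.5%.
Convertible notes (debt portion): weight = 139/328.3 = 0.4234; after-tax cost = 2.6% × (1 − 17%) = 2.1580%.
WACC = 0.5361 × 8.2000% + 0.0405 × 7.5000% + 0.4234 × 2.1580% = 5.6135%.

5.61%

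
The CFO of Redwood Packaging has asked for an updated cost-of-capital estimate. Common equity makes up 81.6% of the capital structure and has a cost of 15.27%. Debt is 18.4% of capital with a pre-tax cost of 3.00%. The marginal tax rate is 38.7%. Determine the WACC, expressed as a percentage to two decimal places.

12.80%

After-tax cost of debt = 3% × (1 − 38.7%) = 1.8390%.
WACC = 0.816 × 15.2700% + 0.184 × 1.8390% = 12.7987%.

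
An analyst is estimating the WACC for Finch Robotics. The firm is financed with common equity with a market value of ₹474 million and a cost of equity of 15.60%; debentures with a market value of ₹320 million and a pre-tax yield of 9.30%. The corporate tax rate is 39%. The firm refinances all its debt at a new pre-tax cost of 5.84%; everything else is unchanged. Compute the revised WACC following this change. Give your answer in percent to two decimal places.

10.75%

After the change:
Total capital V = 474 + 320 = 794.
Equity: weight = 474/794 = 0.5970; cost = 15.6%.
Debentures: weight = 320/794 = 0.4030; after-tax cost = 5.84% × (1 − 39%) = 3.5624%.
WACC = 0.5970 × 15.6000% + 0.4030 × 3.5624% = 10.7486%.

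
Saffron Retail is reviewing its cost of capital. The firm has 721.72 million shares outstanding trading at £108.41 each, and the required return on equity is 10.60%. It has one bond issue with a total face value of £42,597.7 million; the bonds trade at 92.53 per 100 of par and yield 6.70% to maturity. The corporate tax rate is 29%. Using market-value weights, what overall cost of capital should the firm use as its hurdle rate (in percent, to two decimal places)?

Market value of equity E = 108.41 × 721.72m = 78241.6652m. Market value of debt D = 42597.7m × 92.53/100 = 39415.65181m.
Total capital V = 78241.6652 + 39415.65181 = 117657.31701.
Equity: weight = 78241.6652/117657.31701 = 0.6650; cost = 10.6%.
Bonds outstanding: weight = 39415.65181/117657.31701 = 0.3350; after-tax cost = 6.7% × (1 − 29%) = 4.7570%.
WACC = 0.6650 × 10.6000% + 0.3350 × 4.7570% = 8.6426%.

8.64%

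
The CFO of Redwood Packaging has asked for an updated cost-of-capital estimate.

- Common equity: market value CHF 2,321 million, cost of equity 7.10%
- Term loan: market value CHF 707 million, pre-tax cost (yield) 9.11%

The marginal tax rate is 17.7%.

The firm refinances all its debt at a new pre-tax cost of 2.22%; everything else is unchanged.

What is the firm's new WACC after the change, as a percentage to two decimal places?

5.87%

After the change:
Total capital V = 2321 + 707 = 3028.
Equity: weight = 2321/3028 = 0.7665; cost = 7.1%.
Term loan: weight = 707/3028 = 0.2335; after-tax cost = 2.22% × (1 − 17.7%) = 1.8271%.
WACC = 0.7665 × 7.1000% + 0.2335 × 1.8271% = 5.8688%.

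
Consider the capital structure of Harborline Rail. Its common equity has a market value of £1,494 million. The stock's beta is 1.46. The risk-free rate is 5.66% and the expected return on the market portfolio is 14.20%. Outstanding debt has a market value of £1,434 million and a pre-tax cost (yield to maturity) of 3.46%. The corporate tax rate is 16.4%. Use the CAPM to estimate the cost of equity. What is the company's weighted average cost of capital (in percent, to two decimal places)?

Market risk premium = 14.2% − 5.66% = 8.54%.
Cost of equity via CAPM: Re = 5.66% + 1.46 × 8.54% = 18.1284%.
Total capital V = 1494 + 1434 = 2928.
Equity: weight = 1494/2928 = 0.5102; cost = 18.1284%.
Debt: weight = 1434/2928 = 0.4898; after-tax cost = 3.46% × (1 − 16.4%) = 2.8926%.
WACC = 0.5102 × 18.1284% + 0.4898 × 2.8926% = 10.6666%.

10.67%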